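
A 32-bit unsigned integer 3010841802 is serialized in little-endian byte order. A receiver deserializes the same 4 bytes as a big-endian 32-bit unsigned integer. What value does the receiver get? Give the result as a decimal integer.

3010841802 in 32-bit hexadecimal is 0xB375CCCA.
Stored little-endian, the bytes at ascending addresses are CA CC 75 B3.
Read back as big-endian, the last byte is least significant, giving 0xCACC75B3.
0xCACC75B3 = 3402397107.

3402397107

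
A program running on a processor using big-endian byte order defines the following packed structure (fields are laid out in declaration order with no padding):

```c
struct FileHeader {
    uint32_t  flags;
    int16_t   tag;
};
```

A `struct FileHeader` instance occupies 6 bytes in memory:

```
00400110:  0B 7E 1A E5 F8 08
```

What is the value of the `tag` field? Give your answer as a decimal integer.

-2040

`tag` follows `flags` (4 bytes), so it starts at byte offset 4 and occupies 2 bytes.
Bytes at offsets 4..5: F8 08.
In big-endian order the high byte comes first in memory.
The bytes are already most-significant first: 0xF808.
Top bit is set, so as a signed 16-bit value this is 0xF808 − 2^16 = -2040.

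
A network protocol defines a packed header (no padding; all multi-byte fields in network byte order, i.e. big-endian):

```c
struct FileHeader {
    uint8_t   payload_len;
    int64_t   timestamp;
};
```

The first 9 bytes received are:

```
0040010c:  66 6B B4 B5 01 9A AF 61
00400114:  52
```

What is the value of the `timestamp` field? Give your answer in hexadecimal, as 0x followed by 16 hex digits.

`timestamp` follows `payload_len` (1 byte), so it starts at byte offset 1 and occupies 8 bytes.
Bytes at offsets 1..8: 6B B4 B5 01 9A AF 61 52.
Big-endian stores the most-significant byte at the lowest address.
The bytes are already most-significant first: 0x6BB4B5019AAF6152.

0x6BB4B5019AAF6152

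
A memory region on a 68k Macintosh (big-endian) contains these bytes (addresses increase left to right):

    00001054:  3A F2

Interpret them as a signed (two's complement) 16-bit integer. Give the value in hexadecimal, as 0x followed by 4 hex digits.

In big-endian order the high byte comes first in memory.
The bytes are already most-significant first: 0x3AF2.

0x3AF2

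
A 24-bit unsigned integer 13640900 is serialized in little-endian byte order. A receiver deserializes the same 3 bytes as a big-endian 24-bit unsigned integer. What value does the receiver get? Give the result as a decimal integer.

13640900 in 24-bit hexadecimal is 0xD024C4.
Stored little-endian, the bytes at ascending addresses are C4 24 D0.
Read back as big-endian, the last byte is least significant, giving 0xC424D0.
0xC424D0 = 12854480.

12854480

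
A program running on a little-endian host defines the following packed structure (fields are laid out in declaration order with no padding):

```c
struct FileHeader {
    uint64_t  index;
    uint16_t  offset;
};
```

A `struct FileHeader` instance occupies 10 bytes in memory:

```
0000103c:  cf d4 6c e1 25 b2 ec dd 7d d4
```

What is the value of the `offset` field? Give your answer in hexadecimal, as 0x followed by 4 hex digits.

0xD47D

`offset` follows `index` (8 bytes), so it starts at byte offset 8 and occupies 2 bytes.
Bytes at offsets 8..9: 7D D4.
Little-endian stores the least-significant byte at the lowest address.
Reassemble most-significant byte first: D4 7D → 0xD47D.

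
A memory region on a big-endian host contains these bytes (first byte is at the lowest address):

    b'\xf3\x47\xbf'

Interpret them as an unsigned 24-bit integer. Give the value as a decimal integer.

Big-endian: lowest address holds the most-significant byte.
The bytes are already most-significant first: 0xF347BF.
0xF347BF = 15943615.

15943615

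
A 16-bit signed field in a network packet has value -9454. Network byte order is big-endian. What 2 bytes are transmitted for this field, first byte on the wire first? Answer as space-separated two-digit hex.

Two's complement of -9454 in 16 bits: 9454 = 0x24EE; invert → 0xDB11; add 1 → 0xDB12.
Split into bytes (most-significant first): DB 12.
In big-endian order the high byte comes first in memory.
So the memory order matches the most-significant-first order: DB 12.

DB 12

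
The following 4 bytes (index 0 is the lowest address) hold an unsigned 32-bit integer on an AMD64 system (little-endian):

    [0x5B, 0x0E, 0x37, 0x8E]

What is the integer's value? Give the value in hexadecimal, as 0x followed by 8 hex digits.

Little-endian: lowest address holds the least-significant byte.
Reassemble most-significant byte first: 8E 37 0E 5B → 0x8E370E5B.

0x8E370E5B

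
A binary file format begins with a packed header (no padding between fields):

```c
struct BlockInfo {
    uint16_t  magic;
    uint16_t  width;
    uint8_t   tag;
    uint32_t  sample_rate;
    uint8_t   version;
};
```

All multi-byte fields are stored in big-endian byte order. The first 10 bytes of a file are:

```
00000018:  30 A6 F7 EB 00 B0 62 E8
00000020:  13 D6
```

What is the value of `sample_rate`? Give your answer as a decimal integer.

`sample_rate` follows `magic` (2 B), `width` (2 B), `tag` (1 B), so it starts at offset 2 + 2 + 1 = 5 and occupies 4 bytes.
Bytes at offsets 5..8: B0 62 E8 13.
Big-endian: lowest address holds the most-significant byte.
The bytes are already most-significant first: 0xB062E813.
0xB062E813 = 2959271955.

2959271955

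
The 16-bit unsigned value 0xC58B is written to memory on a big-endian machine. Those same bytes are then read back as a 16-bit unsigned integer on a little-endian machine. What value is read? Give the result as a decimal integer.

Stored big-endian, the bytes at ascending addresses are C5 8B.
Read back as little-endian, the first byte is least significant, giving 0x8BC5.
0x8BC5 = 35781.

35781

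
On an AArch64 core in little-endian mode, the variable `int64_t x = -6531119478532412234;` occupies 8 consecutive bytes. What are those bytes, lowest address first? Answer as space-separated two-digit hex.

Two's complement of -6531119478532412234 in 64 bits: 6531119478532412234 = 0x5AA3328FF78F134A; invert → 0xA55CCD700870ECB5; add 1 → 0xA55CCD700870ECB6.
Split into bytes (most-significant first): A5 5C CD 70 08 70 EC B6.
Little-endian stores the least-significant byte at the lowest address.
So at ascending addresses the bytes are B6 EC 70 08 70 CD 5C A5.

B6 EC 70 08 70 CD 5C A5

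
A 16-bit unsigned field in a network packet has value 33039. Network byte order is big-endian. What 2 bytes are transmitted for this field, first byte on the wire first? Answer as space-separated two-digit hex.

81 0F

33039 in hexadecimal, padded to 16 bits, is 0x810F.
Split into bytes (most-significant first): 81 0F.
In big-endian order the high byte comes first in memory.
So the memory order matches the most-significant-first order: 81 0F.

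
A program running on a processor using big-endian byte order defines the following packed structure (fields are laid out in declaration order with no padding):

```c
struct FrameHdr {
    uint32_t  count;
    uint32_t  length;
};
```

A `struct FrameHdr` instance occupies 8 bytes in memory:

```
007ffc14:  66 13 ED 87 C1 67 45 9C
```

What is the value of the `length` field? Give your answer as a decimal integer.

3244770716

`length` follows `count` (4 bytes), so it starts at byte offset 4 and occupies 4 bytes.
Bytes at offsets 4..7: C1 67 45 9C.
In big-endian order the high byte comes first in memory.
The bytes are already most-significant first: 0xC167459C.
0xC167459C = 3244770716.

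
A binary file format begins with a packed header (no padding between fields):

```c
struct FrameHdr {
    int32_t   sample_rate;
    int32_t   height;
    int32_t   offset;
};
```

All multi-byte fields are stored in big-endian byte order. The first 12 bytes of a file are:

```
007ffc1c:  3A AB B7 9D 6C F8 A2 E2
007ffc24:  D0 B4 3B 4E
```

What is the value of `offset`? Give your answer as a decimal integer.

-793494706

`offset` follows `sample_rate` (4 B), `height` (4 B), so it starts at offset 4 + 4 = 8 and occupies 4 bytes.
Bytes at offsets 8..11: D0 B4 3B 4E.
Big-endian: lowest address holds the most-significant byte.
The bytes are already most-significant first: 0xD0B43B4E.
Top bit is set, so as a signed 32-bit value this is 0xD0B43B4E − 2^32 = -793494706.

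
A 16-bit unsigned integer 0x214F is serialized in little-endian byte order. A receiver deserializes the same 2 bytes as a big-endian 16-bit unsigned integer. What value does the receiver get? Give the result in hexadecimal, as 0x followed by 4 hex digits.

0x4F21

Stored little-endian, the bytes at ascending addresses are 4F 21.
Read back as big-endian, the last byte is least significant, giving 0x4F21.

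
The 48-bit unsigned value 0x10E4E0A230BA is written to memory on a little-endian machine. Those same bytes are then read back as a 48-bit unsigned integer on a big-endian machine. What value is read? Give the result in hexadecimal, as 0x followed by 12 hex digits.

0xBA30A2E0E410

Stored little-endian, the bytes at ascending addresses are BA 30 A2 E0 E4 10.
Read back as big-endian, the last byte is least significant, giving 0xBA30A2E0E410.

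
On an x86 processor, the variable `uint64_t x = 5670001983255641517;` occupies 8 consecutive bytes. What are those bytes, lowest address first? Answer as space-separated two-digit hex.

AD 7D B6 47 C3 E4 AF 4E

5670001983255641517 in hexadecimal, padded to 64 bits, is 0x4EAFE4C347B67DAD.
Split into bytes (most-significant first): 4E AF E4 C3 47 B6 7D AD.
Little-endian stores the least-significant byte at the lowest address.
So at ascending addresses the bytes are AD 7D B6 47 C3 E4 AF 4E.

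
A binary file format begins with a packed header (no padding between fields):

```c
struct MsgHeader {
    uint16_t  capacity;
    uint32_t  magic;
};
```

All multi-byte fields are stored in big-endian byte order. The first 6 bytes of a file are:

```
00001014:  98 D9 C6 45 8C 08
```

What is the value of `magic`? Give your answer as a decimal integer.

3326446600

`magic` follows `capacity` (2 bytes), so it starts at byte offset 2 and occupies 4 bytes.
Bytes at offsets 2..5: C6 45 8C 08.
Big-endian: lowest address holds the most-significant byte.
The bytes are already most-significant first: 0xC6458C08.
0xC6458C08 = 3326446600.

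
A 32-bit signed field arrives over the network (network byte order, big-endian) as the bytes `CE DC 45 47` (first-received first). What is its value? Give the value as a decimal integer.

-824425145

Big-endian stores the most-significant byte at the lowest address.
The bytes are already most-significant first: 0xCEDC4547.
Top bit is set, so as a signed 32-bit value this is 0xCEDC4547 − 2^32 = -824425145.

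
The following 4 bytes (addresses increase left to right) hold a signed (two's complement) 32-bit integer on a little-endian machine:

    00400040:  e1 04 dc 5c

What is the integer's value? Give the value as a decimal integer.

In little-endian order the low byte comes first in memory.
Reassemble most-significant byte first: 5C DC 04 E1 → 0x5CDC04E1.
0x5CDC04E1 = 1557923041.

1557923041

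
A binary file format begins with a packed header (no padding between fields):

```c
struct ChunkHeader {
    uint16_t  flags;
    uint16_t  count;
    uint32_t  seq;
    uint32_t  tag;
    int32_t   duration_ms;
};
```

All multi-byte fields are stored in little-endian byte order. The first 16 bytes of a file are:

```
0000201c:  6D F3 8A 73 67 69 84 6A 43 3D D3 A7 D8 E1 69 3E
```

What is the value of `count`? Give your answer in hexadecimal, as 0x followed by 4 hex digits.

`count` follows `flags` (2 bytes), so it starts at byte offset 2 and occupies 2 bytes.
Bytes at offsets 2..3: 8A 73.
Little-endian: lowest address holds the least-significant byte.
Reassemble most-significant byte first: 73 8A → 0x738A.

0x738A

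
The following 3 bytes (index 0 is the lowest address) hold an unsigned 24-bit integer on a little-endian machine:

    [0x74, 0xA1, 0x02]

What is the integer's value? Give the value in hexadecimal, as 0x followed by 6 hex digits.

0x02A174

Little-endian stores the least-significant byte at the lowest address.
Reassemble most-significant byte first: 02 A1 74 → 0x02A174.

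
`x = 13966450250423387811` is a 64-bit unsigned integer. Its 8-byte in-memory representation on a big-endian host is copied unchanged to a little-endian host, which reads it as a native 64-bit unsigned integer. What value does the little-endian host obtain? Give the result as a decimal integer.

11801302794110816961

13966450250423387811 in 64-bit hexadecimal is 0xC1D2CC815DA6C6A3.
Stored big-endian, the bytes at ascending addresses are C1 D2 CC 81 5D A6 C6 A3.
Read back as little-endian, the first byte is least significant, giving 0xA3C6A65D81CCD2C1.
0xA3C6A65D81CCD2C1 = 11801302794110816961.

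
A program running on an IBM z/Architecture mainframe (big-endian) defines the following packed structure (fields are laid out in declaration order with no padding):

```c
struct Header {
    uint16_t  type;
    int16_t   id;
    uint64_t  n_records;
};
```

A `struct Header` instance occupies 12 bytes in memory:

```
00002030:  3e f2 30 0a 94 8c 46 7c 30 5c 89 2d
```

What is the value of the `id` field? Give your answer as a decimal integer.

`id` follows `type` (2 bytes), so it starts at byte offset 2 and occupies 2 bytes.
Bytes at offsets 2..3: 30 0A.
In big-endian order the high byte comes first in memory.
The bytes are already most-significant first: 0x300A.
0x300A = 12298.

12298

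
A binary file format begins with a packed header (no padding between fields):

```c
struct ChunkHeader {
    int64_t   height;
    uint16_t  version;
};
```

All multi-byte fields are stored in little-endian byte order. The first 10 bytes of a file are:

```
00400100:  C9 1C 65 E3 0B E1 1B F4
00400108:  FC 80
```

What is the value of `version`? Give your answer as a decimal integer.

33020

`version` follows `height` (8 bytes), so it starts at byte offset 8 and occupies 2 bytes.
Bytes at offsets 8..9: FC 80.
Little-endian stores the least-significant byte at the lowest address.
Reassemble most-significant byte first: 80 FC → 0x80FC.
0x80FC = 33020.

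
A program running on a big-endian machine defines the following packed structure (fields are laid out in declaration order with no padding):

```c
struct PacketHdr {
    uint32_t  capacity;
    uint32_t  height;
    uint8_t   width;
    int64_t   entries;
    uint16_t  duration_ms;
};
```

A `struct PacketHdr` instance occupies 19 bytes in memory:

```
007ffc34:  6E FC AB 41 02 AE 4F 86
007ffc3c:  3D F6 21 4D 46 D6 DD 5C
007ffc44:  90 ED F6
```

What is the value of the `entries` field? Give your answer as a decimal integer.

-711202299499946864

`entries` follows `capacity` (4 B), `height` (4 B), `width` (1 B), so it starts at offset 4 + 4 + 1 = 9 and occupies 8 bytes.
Bytes at offsets 9..16: F6 21 4D 46 D6 DD 5C 90.
Big-endian: lowest address holds the most-significant byte.
The bytes are already most-significant first: 0xF6214D46D6DD5C90.
Top bit is set, so as a signed 64-bit value this is 0xF6214D46D6DD5C90 − 2^64 = -711202299499946864.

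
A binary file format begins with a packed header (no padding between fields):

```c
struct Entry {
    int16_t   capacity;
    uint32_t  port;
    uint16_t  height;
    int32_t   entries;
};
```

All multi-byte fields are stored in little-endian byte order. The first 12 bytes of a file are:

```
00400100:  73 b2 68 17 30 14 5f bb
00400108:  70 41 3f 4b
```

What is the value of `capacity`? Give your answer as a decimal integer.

-19853

`capacity` is the first field, at byte offset 0, occupying 2 bytes.
Bytes at offsets 0..1: 73 B2.
Little-endian: lowest address holds the least-significant byte.
Reassemble most-significant byte first: B2 73 → 0xB273.
Top bit is set, so as a signed 16-bit value this is 0xB273 − 2^16 = -19853.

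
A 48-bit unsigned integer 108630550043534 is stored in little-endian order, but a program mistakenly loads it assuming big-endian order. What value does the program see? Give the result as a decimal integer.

108630550043534 in 48-bit hexadecimal is 0x62CC8558DB8E.
Stored little-endian, the bytes at ascending addresses are 8E DB 58 85 CC 62.
Read back as big-endian, the last byte is least significant, giving 0x8EDB5885CC62.
0x8EDB5885CC62 = 157072734145634.

157072734145634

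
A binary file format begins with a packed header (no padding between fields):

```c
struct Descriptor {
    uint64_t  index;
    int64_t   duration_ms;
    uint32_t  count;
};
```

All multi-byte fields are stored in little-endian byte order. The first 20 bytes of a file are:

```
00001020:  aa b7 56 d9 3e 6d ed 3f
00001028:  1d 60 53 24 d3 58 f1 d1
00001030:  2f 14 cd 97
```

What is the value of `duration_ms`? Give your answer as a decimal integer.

`duration_ms` follows `index` (8 bytes), so it starts at byte offset 8 and occupies 8 bytes.
Bytes at offsets 8..15: 1D 60 53 24 D3 58 F1 D1.
Little-endian stores the least-significant byte at the lowest address.
Reassemble most-significant byte first: D1 F1 58 D3 24 53 60 1D → 0xD1F158D32453601D.
Top bit is set, so as a signed 64-bit value this is 0xD1F158D32453601D − 2^64 = -3318773786524557283.

-3318773786524557283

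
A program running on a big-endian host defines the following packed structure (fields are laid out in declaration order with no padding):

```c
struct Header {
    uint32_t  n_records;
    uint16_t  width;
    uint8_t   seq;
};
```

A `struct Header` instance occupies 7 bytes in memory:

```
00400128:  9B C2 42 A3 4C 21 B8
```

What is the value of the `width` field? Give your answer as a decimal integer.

19489

`width` follows `n_records` (4 bytes), so it starts at byte offset 4 and occupies 2 bytes.
Bytes at offsets 4..5: 4C 21.
In big-endian order the high byte comes first in memory.
The bytes are already most-significant first: 0x4C21.
0x4C21 = 19489.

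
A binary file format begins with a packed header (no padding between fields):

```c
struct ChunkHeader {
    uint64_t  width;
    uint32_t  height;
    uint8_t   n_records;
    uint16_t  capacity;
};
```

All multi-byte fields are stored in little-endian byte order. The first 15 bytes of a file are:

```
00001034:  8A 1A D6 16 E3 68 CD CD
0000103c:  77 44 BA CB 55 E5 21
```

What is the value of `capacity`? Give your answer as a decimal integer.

8677

`capacity` follows `width` (8 B), `height` (4 B), `n_records` (1 B), so it starts at offset 8 + 4 + 1 = 13 and occupies 2 bytes.
Bytes at offsets 13..14: E5 21.
Little-endian: lowest address holds the least-significant byte.
Reassemble most-significant byte first: 21 E5 → 0x21E5.
0x21E5 = 8677.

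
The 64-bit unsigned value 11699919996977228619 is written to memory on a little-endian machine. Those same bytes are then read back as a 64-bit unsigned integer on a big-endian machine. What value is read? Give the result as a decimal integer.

5416512691184819874

11699919996977228619 in 64-bit hexadecimal is 0xA25E773F98512B4B.
Stored little-endian, the bytes at ascending addresses are 4B 2B 51 98 3F 77 5E A2.
Read back as big-endian, the last byte is least significant, giving 0x4B2B51983F775EA2.
0x4B2B51983F775EA2 = 5416512691184819874.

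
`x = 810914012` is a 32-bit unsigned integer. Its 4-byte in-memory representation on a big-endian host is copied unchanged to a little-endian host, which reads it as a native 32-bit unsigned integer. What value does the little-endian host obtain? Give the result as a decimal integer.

810914012 in 32-bit hexadecimal is 0x305590DC.
Stored big-endian, the bytes at ascending addresses are 30 55 90 DC.
Read back as little-endian, the first byte is least significant, giving 0xDC905530.
0xDC905530 = 3700446512.

3700446512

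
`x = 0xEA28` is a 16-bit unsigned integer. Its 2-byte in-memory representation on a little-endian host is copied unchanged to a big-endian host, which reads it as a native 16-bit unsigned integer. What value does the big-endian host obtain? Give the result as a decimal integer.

10474

Stored little-endian, the bytes at ascending addresses are 28 EA.
Read back as big-endian, the last byte is least significant, giving 0x28EA.
0x28EA = 10474.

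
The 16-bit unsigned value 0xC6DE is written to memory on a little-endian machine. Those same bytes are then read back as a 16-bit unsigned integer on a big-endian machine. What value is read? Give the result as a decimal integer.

Stored little-endian, the bytes at ascending addresses are DE C6.
Read back as big-endian, the last byte is least significant, giving 0xDEC6.
0xDEC6 = 57030.

57030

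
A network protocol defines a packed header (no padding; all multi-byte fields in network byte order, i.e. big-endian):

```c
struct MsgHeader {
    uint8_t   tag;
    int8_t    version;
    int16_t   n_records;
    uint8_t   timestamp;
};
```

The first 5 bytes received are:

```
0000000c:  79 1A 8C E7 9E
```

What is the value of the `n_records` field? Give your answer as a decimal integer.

-29465

`n_records` follows `tag` (1 B), `version` (1 B), so it starts at offset 1 + 1 = 2 and occupies 2 bytes.
Bytes at offsets 2..3: 8C E7.
Big-endian stores the most-significant byte at the lowest address.
The bytes are already most-significant first: 0x8CE7.
Top bit is set, so as a signed 16-bit value this is 0x8CE7 − 2^16 = -29465.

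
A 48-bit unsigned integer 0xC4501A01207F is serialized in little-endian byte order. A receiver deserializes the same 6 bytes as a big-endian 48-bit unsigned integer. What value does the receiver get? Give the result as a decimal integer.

Stored little-endian, the bytes at ascending addresses are 7F 20 01 1A 50 C4.
Read back as big-endian, the last byte is least significant, giving 0x7F20011A50C4.
0x7F20011A50C4 = 139775434182852.

139775434182852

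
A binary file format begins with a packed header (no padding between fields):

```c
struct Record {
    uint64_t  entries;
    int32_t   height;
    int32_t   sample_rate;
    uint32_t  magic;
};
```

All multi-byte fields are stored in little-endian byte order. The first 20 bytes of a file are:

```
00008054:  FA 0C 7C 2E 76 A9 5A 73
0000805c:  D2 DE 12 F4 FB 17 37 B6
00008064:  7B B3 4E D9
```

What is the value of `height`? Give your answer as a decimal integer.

`height` follows `entries` (8 bytes), so it starts at byte offset 8 and occupies 4 bytes.
Bytes at offsets 8..11: D2 DE 12 F4.
Little-endian stores the least-significant byte at the lowest address.
Reassemble most-significant byte first: F4 12 DE D2 → 0xF412DED2.
Top bit is set, so as a signed 32-bit value this is 0xF412DED2 − 2^32 = -200089902.

-200089902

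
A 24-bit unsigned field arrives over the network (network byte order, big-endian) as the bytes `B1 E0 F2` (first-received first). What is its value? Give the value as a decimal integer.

Big-endian stores the most-significant byte at the lowest address.
The bytes are already most-significant first: 0xB1E0F2.
0xB1E0F2 = 11657458.

11657458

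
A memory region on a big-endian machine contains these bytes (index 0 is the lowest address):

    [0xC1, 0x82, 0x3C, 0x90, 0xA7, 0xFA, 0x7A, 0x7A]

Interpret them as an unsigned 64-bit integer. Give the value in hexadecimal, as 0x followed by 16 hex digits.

0xC1823C90A7FA7A7A

Big-endian: lowest address holds the most-significant byte.
The bytes are already most-significant first: 0xC1823C90A7FA7A7A.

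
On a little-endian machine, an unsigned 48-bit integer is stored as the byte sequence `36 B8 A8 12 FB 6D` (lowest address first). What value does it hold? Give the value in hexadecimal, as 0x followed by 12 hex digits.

0x6DFB12A8B836

Little-endian: lowest address holds the least-significant byte.
Reassemble most-significant byte first: 6D FB 12 A8 B8 36 → 0x6DFB12A8B836.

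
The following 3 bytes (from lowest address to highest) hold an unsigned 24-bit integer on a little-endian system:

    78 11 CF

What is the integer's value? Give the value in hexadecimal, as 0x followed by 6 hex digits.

0xCF1178

Little-endian stores the least-significant byte at the lowest address.
Reassemble most-significant byte first: CF 11 78 → 0xCF1178.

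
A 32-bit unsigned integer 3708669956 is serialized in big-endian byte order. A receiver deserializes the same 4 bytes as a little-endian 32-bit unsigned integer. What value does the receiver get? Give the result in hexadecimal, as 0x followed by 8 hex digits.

3708669956 in 32-bit hexadecimal is 0xDD0DD004.
Stored big-endian, the bytes at ascending addresses are DD 0D D0 04.
Read back as little-endian, the first byte is least significant, giving 0x04D00DDD.

0x04D00DDD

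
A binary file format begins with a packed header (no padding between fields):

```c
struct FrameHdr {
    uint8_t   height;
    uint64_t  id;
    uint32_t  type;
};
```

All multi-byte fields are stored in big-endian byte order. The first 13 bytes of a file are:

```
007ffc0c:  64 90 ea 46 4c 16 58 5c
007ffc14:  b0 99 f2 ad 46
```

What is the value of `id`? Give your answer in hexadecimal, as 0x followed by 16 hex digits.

0x90EA464C16585CB0

`id` follows `height` (1 byte), so it starts at byte offset 1 and occupies 8 bytes.
Bytes at offsets 1..8: 90 EA 46 4C 16 58 5C B0.
In big-endian order the high byte comes first in memory.
The bytes are already most-significant first: 0x90EA464C16585CB0.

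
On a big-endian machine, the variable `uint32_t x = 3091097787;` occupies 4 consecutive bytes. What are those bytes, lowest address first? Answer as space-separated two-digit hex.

B8 3E 68 BB

3091097787 in hexadecimal, padded to 32 bits, is 0xB83E68BB.
Split into bytes (most-significant first): B8 3E 68 BB.
Big-endian: lowest address holds the most-significant byte.
So the memory order matches the most-significant-first order: B8 3E 68 BB.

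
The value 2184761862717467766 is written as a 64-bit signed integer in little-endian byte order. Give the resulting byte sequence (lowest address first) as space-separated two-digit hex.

76 6C 18 BA 56 D5 51 1E

2184761862717467766 in hexadecimal, padded to 64 bits, is 0x1E51D556BA186C76.
Split into bytes (most-significant first): 1E 51 D5 56 BA 18 6C 76.
Little-endian: lowest address holds the least-significant byte.
So at ascending addresses the bytes are 76 6C 18 BA 56 D5 51 1E.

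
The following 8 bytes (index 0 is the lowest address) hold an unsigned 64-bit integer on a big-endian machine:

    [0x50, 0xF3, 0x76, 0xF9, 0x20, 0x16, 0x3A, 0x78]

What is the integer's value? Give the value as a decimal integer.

5833136754732186232

In big-endian order the high byte comes first in memory.
The bytes are already most-significant first: 0x50F376F920163A78.
0x50F376F920163A78 = 5833136754732186232.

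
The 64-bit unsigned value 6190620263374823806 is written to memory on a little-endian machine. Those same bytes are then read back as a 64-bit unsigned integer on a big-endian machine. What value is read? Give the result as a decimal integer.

9124797011206400341

6190620263374823806 in 64-bit hexadecimal is 0x55E9805489CAA17E.
Stored little-endian, the bytes at ascending addresses are 7E A1 CA 89 54 80 E9 55.
Read back as big-endian, the last byte is least significant, giving 0x7EA1CA895480E955.
0x7EA1CA895480E955 = 9124797011206400341.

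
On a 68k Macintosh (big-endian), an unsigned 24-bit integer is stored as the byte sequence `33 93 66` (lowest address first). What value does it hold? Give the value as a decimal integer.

Big-endian stores the most-significant byte at the lowest address.
The bytes are already most-significant first: 0x339366.
0x339366 = 3380070.

3380070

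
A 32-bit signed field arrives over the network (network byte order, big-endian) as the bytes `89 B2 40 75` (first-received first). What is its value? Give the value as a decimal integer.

Big-endian stores the most-significant byte at the lowest address.
The bytes are already most-significant first: 0x89B24075.
Top bit is set, so as a signed 32-bit value this is 0x89B24075 − 2^32 = -1984806795.

-1984806795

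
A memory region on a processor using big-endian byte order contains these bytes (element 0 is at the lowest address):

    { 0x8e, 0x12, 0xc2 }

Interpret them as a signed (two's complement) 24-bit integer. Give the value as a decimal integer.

-7466302

Big-endian: lowest address holds the most-significant byte.
The bytes are already most-significant first: 0x8E12C2.
Top bit is set, so as a signed 24-bit value this is 0x8E12C2 − 2^24 = -7466302.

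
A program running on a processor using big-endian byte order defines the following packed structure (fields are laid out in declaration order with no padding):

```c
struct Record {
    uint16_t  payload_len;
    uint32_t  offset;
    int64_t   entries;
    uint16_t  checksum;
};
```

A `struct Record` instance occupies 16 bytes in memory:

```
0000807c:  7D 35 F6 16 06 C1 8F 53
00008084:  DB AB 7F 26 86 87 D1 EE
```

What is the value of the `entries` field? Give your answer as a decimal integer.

`entries` follows `payload_len` (2 B), `offset` (4 B), so it starts at offset 2 + 4 = 6 and occupies 8 bytes.
Bytes at offsets 6..13: 8F 53 DB AB 7F 26 86 87.
In big-endian order the high byte comes first in memory.
The bytes are already most-significant first: 0x8F53DBAB7F268687.
Top bit is set, so as a signed 64-bit value this is 0x8F53DBAB7F268687 − 2^64 = -8118904173599750521.

-8118904173599750521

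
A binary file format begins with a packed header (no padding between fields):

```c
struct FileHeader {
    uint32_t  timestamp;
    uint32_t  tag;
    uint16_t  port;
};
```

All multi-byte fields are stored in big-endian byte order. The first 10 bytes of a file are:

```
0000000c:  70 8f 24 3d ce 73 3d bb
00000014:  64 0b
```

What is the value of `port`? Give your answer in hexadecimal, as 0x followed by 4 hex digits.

`port` follows `timestamp` (4 B), `tag` (4 B), so it starts at offset 4 + 4 = 8 and occupies 2 bytes.
Bytes at offsets 8..9: 64 0B.
In big-endian order the high byte comes first in memory.
The bytes are already most-significant first: 0x640B.

0x640B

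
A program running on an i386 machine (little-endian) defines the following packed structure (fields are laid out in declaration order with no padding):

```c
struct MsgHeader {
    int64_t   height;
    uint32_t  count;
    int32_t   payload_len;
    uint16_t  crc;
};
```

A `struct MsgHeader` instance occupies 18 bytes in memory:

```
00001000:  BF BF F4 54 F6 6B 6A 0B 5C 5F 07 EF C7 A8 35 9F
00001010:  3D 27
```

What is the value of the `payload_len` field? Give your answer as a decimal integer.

`payload_len` follows `height` (8 B), `count` (4 B), so it starts at offset 8 + 4 = 12 and occupies 4 bytes.
Bytes at offsets 12..15: C7 A8 35 9F.
Little-endian stores the least-significant byte at the lowest address.
Reassemble most-significant byte first: 9F 35 A8 C7 → 0x9F35A8C7.
Top bit is set, so as a signed 32-bit value this is 0x9F35A8C7 − 2^32 = -1623873337.

-1623873337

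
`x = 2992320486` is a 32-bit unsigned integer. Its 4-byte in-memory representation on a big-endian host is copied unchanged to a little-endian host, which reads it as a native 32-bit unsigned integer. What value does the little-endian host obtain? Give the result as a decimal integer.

3861863346

2992320486 in 32-bit hexadecimal is 0xB25B2FE6.
Stored big-endian, the bytes at ascending addresses are B2 5B 2F E6.
Read back as little-endian, the first byte is least significant, giving 0xE62F5BB2.
0xE62F5BB2 = 3861863346.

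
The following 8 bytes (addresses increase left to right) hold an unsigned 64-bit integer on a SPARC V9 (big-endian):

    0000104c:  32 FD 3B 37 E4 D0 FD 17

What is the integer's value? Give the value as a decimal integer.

3674157982252334359

Big-endian: lowest address holds the most-significant byte.
The bytes are already most-significant first: 0x32FD3B37E4D0FD17.
0x32FD3B37E4D0FD17 = 3674157982252334359.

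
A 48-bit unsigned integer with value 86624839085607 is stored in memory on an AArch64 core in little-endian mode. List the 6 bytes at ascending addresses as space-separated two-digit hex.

27 2E C3 EA C8 4E

86624839085607 in hexadecimal, padded to 48 bits, is 0x4EC8EAC32E27.
Split into bytes (most-significant first): 4E C8 EA C3 2E 27.
In little-endian order the low byte comes first in memory.
So at ascending addresses the bytes are 27 2E C3 EA C8 4E.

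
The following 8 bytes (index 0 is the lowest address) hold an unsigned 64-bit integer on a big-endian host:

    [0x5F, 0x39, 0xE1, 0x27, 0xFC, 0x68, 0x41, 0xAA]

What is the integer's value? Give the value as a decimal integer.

6861763069130326442

Big-endian: lowest address holds the most-significant byte.
The bytes are already most-significant first: 0x5F39E127FC6841AA.
0x5F39E127FC6841AA = 6861763069130326442.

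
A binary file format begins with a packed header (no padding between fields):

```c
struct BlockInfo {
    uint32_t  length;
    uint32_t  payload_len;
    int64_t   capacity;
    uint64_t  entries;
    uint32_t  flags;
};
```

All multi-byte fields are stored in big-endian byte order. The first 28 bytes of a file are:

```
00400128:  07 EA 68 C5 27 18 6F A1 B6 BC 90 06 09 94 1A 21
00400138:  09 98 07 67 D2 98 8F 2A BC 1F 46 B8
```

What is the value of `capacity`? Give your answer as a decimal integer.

-5279186307580159455

`capacity` follows `length` (4 B), `payload_len` (4 B), so it starts at offset 4 + 4 = 8 and occupies 8 bytes.
Bytes at offsets 8..15: B6 BC 90 06 09 94 1A 21.
In big-endian order the high byte comes first in memory.
The bytes are already most-significant first: 0xB6BC900609941A21.
Top bit is set, so as a signed 64-bit value this is 0xB6BC900609941A21 − 2^64 = -5279186307580159455.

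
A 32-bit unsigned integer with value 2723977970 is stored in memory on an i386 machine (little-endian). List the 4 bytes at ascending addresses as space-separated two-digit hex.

2723977970 in hexadecimal, padded to 32 bits, is 0xA25C9AF2.
Split into bytes (most-significant first): A2 5C 9A F2.
Little-endian stores the least-significant byte at the lowest address.
So at ascending addresses the bytes are F2 9A 5C A2.

F2 9A 5C A2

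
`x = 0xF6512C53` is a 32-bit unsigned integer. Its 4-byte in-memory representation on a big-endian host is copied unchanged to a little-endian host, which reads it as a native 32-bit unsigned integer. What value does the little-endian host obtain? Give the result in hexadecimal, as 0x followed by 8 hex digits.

0x532C51F6

Stored big-endian, the bytes at ascending addresses are F6 51 2C 53.
Read back as little-endian, the first byte is least significant, giving 0x532C51F6.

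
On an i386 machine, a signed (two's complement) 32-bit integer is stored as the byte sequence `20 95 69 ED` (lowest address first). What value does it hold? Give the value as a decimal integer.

-311847648

Little-endian stores the least-significant byte at the lowest address.
Reassemble most-significant byte first: ED 69 95 20 → 0xED699520.
Top bit is set, so as a signed 32-bit value this is 0xED699520 − 2^32 = -311847648.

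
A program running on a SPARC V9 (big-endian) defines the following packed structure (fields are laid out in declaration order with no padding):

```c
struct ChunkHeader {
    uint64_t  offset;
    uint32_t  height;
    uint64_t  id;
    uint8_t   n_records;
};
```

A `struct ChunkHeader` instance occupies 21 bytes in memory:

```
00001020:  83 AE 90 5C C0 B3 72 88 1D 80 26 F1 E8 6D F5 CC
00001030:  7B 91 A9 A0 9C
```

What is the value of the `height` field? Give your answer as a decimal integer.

`height` follows `offset` (8 bytes), so it starts at byte offset 8 and occupies 4 bytes.
Bytes at offsets 8..11: 1D 80 26 F1.
In big-endian order the high byte comes first in memory.
The bytes are already most-significant first: 0x1D8026F1.
0x1D8026F1 = 494937841.

494937841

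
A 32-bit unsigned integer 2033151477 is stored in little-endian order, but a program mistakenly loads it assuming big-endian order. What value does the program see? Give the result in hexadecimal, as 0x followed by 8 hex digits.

0xF56D2F79

2033151477 in 32-bit hexadecimal is 0x792F6DF5.
Stored little-endian, the bytes at ascending addresses are F5 6D 2F 79.
Read back as big-endian, the last byte is least significant, giving 0xF56D2F79.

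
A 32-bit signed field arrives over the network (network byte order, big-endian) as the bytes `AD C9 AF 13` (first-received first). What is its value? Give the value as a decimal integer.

-1379291373

Big-endian stores the most-significant byte at the lowest address.
The bytes are already most-significant first: 0xADC9AF13.
Top bit is set, so as a signed 32-bit value this is 0xADC9AF13 − 2^32 = -1379291373.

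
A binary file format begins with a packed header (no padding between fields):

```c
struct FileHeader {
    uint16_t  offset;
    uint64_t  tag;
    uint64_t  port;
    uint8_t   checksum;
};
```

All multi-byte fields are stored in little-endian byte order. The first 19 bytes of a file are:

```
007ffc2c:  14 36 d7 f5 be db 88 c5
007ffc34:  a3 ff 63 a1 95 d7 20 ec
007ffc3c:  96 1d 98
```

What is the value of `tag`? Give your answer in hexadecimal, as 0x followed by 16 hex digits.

0xFFA3C588DBBEF5D7

`tag` follows `offset` (2 bytes), so it starts at byte offset 2 and occupies 8 bytes.
Bytes at offsets 2..9: D7 F5 BE DB 88 C5 A3 FF.
Little-endian stores the least-significant byte at the lowest address.
Reassemble most-significant byte first: FF A3 C5 88 DB BE F5 D7 → 0xFFA3C588DBBEF5D7.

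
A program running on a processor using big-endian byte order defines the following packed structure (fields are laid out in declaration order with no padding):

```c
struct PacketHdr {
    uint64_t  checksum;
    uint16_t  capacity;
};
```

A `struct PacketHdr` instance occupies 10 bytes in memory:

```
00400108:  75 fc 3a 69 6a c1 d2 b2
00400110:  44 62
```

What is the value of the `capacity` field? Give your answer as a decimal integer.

17506

`capacity` follows `checksum` (8 bytes), so it starts at byte offset 8 and occupies 2 bytes.
Bytes at offsets 8..9: 44 62.
Big-endian stores the most-significant byte at the lowest address.
The bytes are already most-significant first: 0x4462.
0x4462 = 17506.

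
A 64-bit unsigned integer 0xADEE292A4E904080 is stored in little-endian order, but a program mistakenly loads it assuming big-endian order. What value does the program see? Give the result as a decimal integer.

9241545100753497773

Stored little-endian, the bytes at ascending addresses are 80 40 90 4E 2A 29 EE AD.
Read back as big-endian, the last byte is least significant, giving 0x8040904E2A29EEAD.
0x8040904E2A29EEAD = 9241545100753497773.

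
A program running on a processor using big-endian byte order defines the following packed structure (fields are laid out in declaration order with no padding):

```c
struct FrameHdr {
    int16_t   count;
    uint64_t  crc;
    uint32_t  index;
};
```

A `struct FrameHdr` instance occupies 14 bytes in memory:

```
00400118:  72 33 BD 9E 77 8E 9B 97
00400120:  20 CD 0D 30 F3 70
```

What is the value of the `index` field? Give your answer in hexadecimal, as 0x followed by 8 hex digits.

0x0D30F370

`index` follows `count` (2 B), `crc` (8 B), so it starts at offset 2 + 8 = 10 and occupies 4 bytes.
Bytes at offsets 10..13: 0D 30 F3 70.
In big-endian order the high byte comes first in memory.
The bytes are already most-significant first: 0x0D30F370.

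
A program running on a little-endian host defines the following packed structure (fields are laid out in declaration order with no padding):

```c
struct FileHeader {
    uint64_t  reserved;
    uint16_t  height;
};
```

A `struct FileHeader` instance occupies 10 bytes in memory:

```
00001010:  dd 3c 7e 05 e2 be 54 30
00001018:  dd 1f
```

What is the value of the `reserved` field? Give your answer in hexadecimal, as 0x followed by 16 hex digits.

`reserved` is the first field, at byte offset 0, occupying 8 bytes.
Bytes at offsets 0..7: DD 3C 7E 05 E2 BE 54 30.
In little-endian order the low byte comes first in memory.
Reassemble most-significant byte first: 30 54 BE E2 05 7E 3C DD → 0x3054BEE2057E3CDD.

0x3054BEE2057E3CDD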